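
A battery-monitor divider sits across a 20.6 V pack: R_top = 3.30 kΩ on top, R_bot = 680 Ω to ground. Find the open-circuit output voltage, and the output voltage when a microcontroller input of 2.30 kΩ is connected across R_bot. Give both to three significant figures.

Unloaded: 3.52 V; loaded: 2.83 V

Open-circuit: V = 20.6 × 680/(3300 + 680) = 3.52 V.
With the load, R_bot becomes R_bot‖R_L = 524.8 Ω, so V = 20.6 × 524.8/3825 = 2.83 V.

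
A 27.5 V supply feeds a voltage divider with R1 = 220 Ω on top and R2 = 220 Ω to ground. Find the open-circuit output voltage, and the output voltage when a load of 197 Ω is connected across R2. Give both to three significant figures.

Unloaded: 13.8 V; loaded: 8.82 V

Open-circuit: V = 27.5 × 220/(220 + 220) = 13.8 V.
With the load, R2 becomes R2‖R_L = 103.9 Ω, so V = 27.5 × 103.9/323.9 = 8.82 V.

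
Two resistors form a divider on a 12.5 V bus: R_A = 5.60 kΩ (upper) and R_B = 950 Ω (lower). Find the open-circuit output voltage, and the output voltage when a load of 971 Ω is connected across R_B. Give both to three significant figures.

Unloaded: 1.81 V; loaded: 0.987 V

Open-circuit: V = 12.5 × 950/(5600 + 950) = 1.81 V.
With the load, R_B becomes R_B‖R_L = 480.2 Ω, so V = 12.5 × 480.2/6080 = 0.987 V.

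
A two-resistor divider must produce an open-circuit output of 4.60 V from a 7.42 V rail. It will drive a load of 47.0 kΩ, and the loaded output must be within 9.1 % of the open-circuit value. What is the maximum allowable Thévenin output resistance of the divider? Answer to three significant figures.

Loading drop = R_th/(R_th + R_L) ≤ 0.0910, so R_th ≤ R_L · ε/(1−ε) = 47.0 kΩ × 0.0910/0.9090 = 4.71 kΩ.

R_th ≤ 4.71 kΩ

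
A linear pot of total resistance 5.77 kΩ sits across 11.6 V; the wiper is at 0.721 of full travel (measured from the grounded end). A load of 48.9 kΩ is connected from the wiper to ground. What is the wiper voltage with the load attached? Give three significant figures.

V ≈ 8.17 V

The wiper splits the pot into (1−α)R = 1.610 kΩ above and αR = 4.160 kΩ below.
Lower section ‖ load = 3.834 kΩ.
V_wiper = 11.6 × 3.834/(1.610 + 3.834) = 8.17 V.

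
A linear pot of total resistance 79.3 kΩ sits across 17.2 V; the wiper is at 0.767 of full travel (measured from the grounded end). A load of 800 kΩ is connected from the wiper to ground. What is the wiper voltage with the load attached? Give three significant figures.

V ≈ 13.0 V

The wiper splits the pot into (1−α)R = 18.48 kΩ above and αR = 60.82 kΩ below.
Lower section ‖ load = 56.53 kΩ.
V_wiper = 17.2 × 56.53/(18.48 + 56.53) = 13.0 V.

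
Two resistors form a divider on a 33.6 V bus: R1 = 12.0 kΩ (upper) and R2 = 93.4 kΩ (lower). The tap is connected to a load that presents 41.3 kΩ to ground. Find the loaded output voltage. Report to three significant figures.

The load sits in parallel with R2: R2‖R_L = (93.4 × 41.3) / (93.4 + 41.3) = 28.64 kΩ.
V_out = 33.6 × 28.64 / (12.0 + 28.64) = 33.6 × 28.64/40.64 = 23.7 V.

V_out ≈ 23.7 V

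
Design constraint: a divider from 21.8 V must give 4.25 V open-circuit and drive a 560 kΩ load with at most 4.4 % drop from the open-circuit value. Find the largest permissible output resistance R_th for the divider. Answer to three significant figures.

R_th ≤ 25.8 kΩ

Loading drop = R_th/(R_th + R_L) ≤ 0.0440, so R_th ≤ R_L · ε/(1−ε) = 560 kΩ × 0.0440/0.9560 = 25.8 kΩ.
(Any R1, R2 with R2/(R1+R2) = 0.195 and R1‖R2 ≤ 25.8 kΩ will meet the spec.)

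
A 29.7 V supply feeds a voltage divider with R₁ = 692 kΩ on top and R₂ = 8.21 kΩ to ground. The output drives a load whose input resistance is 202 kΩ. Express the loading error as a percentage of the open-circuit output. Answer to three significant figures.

The divider's output (Thévenin) resistance is R₁‖R₂ = 8.114 kΩ.
Fractional drop under load = R_th/(R_th + R_L) = 8.114 / (8.114 + 202) = 0.03862.
So the output falls by 3.86 %.

3.86 %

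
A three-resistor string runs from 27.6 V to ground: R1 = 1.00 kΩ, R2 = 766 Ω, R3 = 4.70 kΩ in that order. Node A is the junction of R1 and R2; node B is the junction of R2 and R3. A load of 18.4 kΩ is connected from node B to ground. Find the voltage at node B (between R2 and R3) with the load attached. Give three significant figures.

At node B, R3 is in parallel with the load: R3‖R_L = 3744 Ω.
Below node A the resistance is R2 + (R3‖R_L) = 4510 Ω, so V_A = 27.6 × 4510/5510 = 22.59 V.
Then V_B = V_A × (R3‖R_L)/(R2 + R3‖R_L) = 22.59 × 3744/4510 = 18.8 V.

V ≈ 18.8 V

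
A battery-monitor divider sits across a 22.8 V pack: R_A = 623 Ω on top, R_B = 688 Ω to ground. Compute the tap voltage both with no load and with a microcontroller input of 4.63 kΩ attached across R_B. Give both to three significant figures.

Unloaded: 12.0 V; loaded: 11.2 V

Open-circuit: V = 22.8 × 688/(623 + 688) = 12.0 V.
With the load, R_B becomes R_B‖R_L = 599.0 Ω, so V = 22.8 × 599.0/1222 = 11.2 V.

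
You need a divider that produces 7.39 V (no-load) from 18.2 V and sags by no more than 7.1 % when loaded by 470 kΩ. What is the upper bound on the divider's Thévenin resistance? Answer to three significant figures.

R_th ≤ 35.9 kΩ

Loading drop = R_th/(R_th + R_L) ≤ 0.0710, so R_th ≤ R_L · ε/(1−ε) = 470 kΩ × 0.0710/0.9290 = 35.9 kΩ.
(Any R1, R2 with R2/(R1+R2) = 0.406 and R1‖R2 ≤ 35.9 kΩ will meet the spec.)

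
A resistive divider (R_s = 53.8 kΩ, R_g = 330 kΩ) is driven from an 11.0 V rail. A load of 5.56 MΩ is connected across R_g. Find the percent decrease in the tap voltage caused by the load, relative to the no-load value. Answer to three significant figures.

The divider's output (Thévenin) resistance is R_s‖R_g = 46.26 kΩ.
Fractional drop under load = R_th/(R_th + R_L) = 46.26 / (46.26 + 5560) = 0.008251.
So the output falls by 0.825 %.

0.825 %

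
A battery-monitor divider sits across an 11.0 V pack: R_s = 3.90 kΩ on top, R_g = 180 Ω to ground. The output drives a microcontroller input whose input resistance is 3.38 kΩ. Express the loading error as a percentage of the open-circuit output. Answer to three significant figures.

The divider's output (Thévenin) resistance is R_s‖R_g = 172.1 Ω.
Fractional drop under load = R_th/(R_th + R_L) = 172.1 / (172.1 + 3380) = 0.04844.
So the output falls by 4.84 %.

4.84 %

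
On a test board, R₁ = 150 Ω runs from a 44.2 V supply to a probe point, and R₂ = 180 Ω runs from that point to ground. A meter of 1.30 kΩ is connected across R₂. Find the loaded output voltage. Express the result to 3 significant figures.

V_out ≈ 22.7 V

The load sits in parallel with R₂: R₂‖R_L = (180 × 1300) / (180 + 1300) = 158.1 Ω.
V_out = 44.2 × 158.1 / (150 + 158.1) = 44.2 × 158.1/308.1 = 22.7 V.
(Unloaded it would have been 24.1 V.)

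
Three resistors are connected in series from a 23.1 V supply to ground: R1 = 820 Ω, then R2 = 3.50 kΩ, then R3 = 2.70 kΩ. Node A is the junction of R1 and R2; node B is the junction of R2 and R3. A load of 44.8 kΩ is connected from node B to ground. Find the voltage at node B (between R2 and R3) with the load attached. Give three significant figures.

At node B, R3 is in parallel with the load: R3‖R_L = 2547 Ω.
Below node A the resistance is R2 + (R3‖R_L) = 6047 Ω, so V_A = 23.1 × 6047/6867 = 20.34 V.
Then V_B = V_A × (R3‖R_L)/(R2 + R3‖R_L) = 20.34 × 2547/6047 = 8.57 V.

V ≈ 8.57 V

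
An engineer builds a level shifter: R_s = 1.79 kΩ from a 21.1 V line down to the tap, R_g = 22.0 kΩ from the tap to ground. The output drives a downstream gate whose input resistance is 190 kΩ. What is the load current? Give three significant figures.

R_g‖R_L = 19.72 kΩ; V_out = 21.1 × 19.72/21.51 = 19.34 V.
I_L = V_out / R_L = 19.34 / 190 kΩ = 0.102 mA.

I_L ≈ 0.102 mA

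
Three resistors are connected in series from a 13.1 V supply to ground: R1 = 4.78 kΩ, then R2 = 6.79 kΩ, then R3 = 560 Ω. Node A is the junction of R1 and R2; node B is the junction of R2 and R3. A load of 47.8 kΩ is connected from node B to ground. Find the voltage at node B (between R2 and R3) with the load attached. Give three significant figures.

V ≈ 0.598 V

At node B, R3 is in parallel with the load: R3‖R_L = 553.5 Ω.
Below node A the resistance is R2 + (R3‖R_L) = 7344 Ω, so V_A = 13.1 × 7344/12120 = 7.935 V.
Then V_B = V_A × (R3‖R_L)/(R2 + R3‖R_L) = 7.935 × 553.5/7344 = 0.598 V.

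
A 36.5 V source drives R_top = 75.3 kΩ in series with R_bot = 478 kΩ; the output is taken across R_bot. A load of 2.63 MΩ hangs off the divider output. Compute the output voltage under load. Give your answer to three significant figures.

The load sits in parallel with R_bot: R_bot‖R_L = (478 × 2630) / (478 + 2630) = 404.5 kΩ.
V_out = 36.5 × 404.5 / (75.3 + 404.5) = 36.5 × 404.5/479.8 = 30.8 V.

V_out ≈ 30.8 V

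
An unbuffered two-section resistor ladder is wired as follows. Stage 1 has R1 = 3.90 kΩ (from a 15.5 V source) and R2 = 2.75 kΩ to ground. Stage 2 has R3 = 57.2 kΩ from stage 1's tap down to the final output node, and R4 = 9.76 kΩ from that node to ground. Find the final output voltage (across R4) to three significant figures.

V_out ≈ 0.912 V

Stage 2 presents R3+R4 = 66.96 kΩ as a load on stage 1's tap.
Stage 1's lower leg becomes R2‖(R3+R4) = 2.642 kΩ, so V_mid = 15.5 × 2.642/6.542 = 6.259 V.
Stage 2 is itself unloaded: V_out = V_mid × R4/(R3+R4) = 6.259 × 9.76/66.96 = 0.912 V.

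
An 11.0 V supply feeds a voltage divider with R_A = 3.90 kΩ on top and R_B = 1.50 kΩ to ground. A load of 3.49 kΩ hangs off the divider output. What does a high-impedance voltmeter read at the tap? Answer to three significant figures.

The load sits in parallel with R_B: R_B‖R_L = (1.50 × 3.49) / (1.50 + 3.49) = 1.049 kΩ.
V_out = 11.0 × 1.049 / (3.90 + 1.049) = 11.0 × 1.049/4.949 = 2.33 V.

V_out ≈ 2.33 V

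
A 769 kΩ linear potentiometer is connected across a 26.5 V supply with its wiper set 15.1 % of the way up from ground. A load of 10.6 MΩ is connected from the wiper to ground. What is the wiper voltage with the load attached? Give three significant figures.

V ≈ 3.96 V

The wiper splits the pot into (1−α)R = 652.9 kΩ above and αR = 116.1 kΩ below.
Lower section ‖ load = 114.9 kΩ.
V_wiper = 26.5 × 114.9/(652.9 + 114.9) = 3.96 V.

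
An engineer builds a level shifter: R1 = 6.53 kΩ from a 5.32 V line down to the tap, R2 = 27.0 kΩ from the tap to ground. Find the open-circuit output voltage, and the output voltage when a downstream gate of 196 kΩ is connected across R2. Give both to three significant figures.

Unloaded: 4.28 V; loaded: 4.17 V

Open-circuit: V = 5.32 × 27.0/(6.53 + 27.0) = 4.28 V.
With the load, R2 becomes R2‖R_L = 23.73 kΩ, so V = 5.32 × 23.73/30.26 = 4.17 V.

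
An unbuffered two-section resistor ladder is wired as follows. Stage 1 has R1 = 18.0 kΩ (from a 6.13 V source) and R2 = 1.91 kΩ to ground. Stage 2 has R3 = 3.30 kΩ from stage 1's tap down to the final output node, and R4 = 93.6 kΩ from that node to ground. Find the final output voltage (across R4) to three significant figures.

V_out ≈ 0.558 V

Stage 2 presents R3+R4 = 96.90 kΩ as a load on stage 1's tap.
Stage 1's lower leg becomes R2‖(R3+R4) = 1.873 kΩ, so V_mid = 6.13 × 1.873/19.87 = 0.5778 V.
Stage 2 is itself unloaded: V_out = V_mid × R4/(R3+R4) = 0.5778 × 93.6/96.90 = 0.558 V.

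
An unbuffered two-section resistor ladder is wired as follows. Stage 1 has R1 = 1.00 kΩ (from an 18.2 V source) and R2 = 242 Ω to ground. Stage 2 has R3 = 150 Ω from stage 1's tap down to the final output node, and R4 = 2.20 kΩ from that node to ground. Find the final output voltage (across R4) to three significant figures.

Stage 2 presents R3+R4 = 2350 Ω as a load on stage 1's tap.
Stage 1's lower leg becomes R2‖(R3+R4) = 219.4 Ω, so V_mid = 18.2 × 219.4/1219 = 3.275 V.
Stage 2 is itself unloaded: V_out = V_mid × R4/(R3+R4) = 3.275 × 2200/2350 = 3.07 V.

V_out ≈ 3.07 V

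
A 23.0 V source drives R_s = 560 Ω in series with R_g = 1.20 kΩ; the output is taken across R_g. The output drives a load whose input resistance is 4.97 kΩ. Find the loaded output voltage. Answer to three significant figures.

V_out ≈ 14.6 V

The load sits in parallel with R_g: R_g‖R_L = (1200 × 4970) / (1200 + 4970) = 966.6 Ω.
V_out = 23.0 × 966.6 / (560 + 966.6) = 23.0 × 966.6/1527 = 14.6 V.
(Unloaded it would have been 15.7 V.)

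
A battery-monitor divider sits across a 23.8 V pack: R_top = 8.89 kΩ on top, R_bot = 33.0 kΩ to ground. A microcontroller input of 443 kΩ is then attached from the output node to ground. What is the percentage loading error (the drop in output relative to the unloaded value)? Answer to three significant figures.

1.56 %

The divider's output (Thévenin) resistance is R_top‖R_bot = 7.003 kΩ.
Fractional drop under load = R_th/(R_th + R_L) = 7.003 / (7.003 + 443) = 0.01556.
So the output falls by 1.56 %.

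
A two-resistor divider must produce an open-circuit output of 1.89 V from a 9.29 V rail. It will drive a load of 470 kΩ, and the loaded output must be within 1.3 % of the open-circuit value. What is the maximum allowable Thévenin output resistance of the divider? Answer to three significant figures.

R_th ≤ 6.19 kΩ

Loading drop = R_th/(R_th + R_L) ≤ 0.0130, so R_th ≤ R_L · ε/(1−ε) = 470 kΩ × 0.0130/0.9870 = 6.19 kΩ.
(Any R1, R2 with R2/(R1+R2) = 0.203 and R1‖R2 ≤ 6.19 kΩ will meet the spec.)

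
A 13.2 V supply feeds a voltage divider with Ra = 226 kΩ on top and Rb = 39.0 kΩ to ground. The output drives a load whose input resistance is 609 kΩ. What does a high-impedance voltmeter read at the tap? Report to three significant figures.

The load sits in parallel with Rb: Rb‖R_L = (39.0 × 609) / (39.0 + 609) = 36.65 kΩ.
V_out = 13.2 × 36.65 / (226 + 36.65) = 13.2 × 36.65/262.7 = 1.84 V.

V_out ≈ 1.84 V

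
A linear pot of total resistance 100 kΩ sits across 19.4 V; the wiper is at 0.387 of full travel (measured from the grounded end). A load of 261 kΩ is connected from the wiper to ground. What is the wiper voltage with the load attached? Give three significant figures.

The wiper splits the pot into (1−α)R = 61.30 kΩ above and αR = 38.70 kΩ below.
Lower section ‖ load = 33.70 kΩ.
V_wiper = 19.4 × 33.70/(61.30 + 33.70) = 6.88 V.

V ≈ 6.88 V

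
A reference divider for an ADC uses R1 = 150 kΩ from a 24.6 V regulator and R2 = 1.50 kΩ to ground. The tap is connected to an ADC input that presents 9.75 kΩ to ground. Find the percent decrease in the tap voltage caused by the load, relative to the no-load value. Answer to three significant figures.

The divider's output (Thévenin) resistance is R1‖R2 = 1.485 kΩ.
Fractional drop under load = R_th/(R_th + R_L) = 1.485 / (1.485 + 9.75) = 0.1322.
So the output falls by 13.2 %.

13.2 %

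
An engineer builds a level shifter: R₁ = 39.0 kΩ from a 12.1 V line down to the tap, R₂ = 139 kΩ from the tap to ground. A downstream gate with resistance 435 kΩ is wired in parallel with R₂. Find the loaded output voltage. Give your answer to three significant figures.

The load sits in parallel with R₂: R₂‖R_L = (139 × 435) / (139 + 435) = 105.3 kΩ.
V_out = 12.1 × 105.3 / (39.0 + 105.3) = 12.1 × 105.3/144.3 = 8.83 V.

V_out ≈ 8.83 V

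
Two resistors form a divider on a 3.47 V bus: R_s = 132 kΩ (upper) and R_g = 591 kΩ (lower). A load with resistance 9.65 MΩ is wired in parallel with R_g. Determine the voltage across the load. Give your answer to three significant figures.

The load sits in parallel with R_g: R_g‖R_L = (591 × 9650) / (591 + 9650) = 556.9 kΩ.
V_out = 3.47 × 556.9 / (132 + 556.9) = 3.47 × 556.9/688.9 = 2.81 V.
(Unloaded it would have been 2.84 V.)

V_out ≈ 2.81 V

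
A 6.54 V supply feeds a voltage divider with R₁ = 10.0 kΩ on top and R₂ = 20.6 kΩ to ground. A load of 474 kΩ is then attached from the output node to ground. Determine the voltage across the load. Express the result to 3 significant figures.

The load sits in parallel with R₂: R₂‖R_L = (20.6 × 474) / (20.6 + 474) = 19.74 kΩ.
V_out = 6.54 × 19.74 / (10.0 + 19.74) = 6.54 × 19.74/29.74 = 4.34 V.

V_out ≈ 4.34 V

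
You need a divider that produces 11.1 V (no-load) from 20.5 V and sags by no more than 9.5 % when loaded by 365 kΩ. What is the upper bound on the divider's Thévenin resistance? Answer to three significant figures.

Loading drop = R_th/(R_th + R_L) ≤ 0.0950, so R_th ≤ R_L · ε/(1−ε) = 365 kΩ × 0.0950/0.9050 = 38.3 kΩ.
(Any R1, R2 with R2/(R1+R2) = 0.541 and R1‖R2 ≤ 38.3 kΩ will meet the spec.)

R_th ≤ 38.3 kΩ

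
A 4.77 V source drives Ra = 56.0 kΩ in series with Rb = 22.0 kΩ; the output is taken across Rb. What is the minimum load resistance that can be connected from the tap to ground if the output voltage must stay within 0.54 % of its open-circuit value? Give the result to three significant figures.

R_L(min) ≈ 2.91 MΩ

Output resistance R_th = Ra‖Rb = (56.0 × 22.0)/78.00 = 15.79 kΩ.
The fractional drop is R_th/(R_th + R_L); requiring this ≤ 0.00540 gives R_L ≥ R_th(1/0.00540 − 1) = 15.79 × 184.2 = 2.91 MΩ.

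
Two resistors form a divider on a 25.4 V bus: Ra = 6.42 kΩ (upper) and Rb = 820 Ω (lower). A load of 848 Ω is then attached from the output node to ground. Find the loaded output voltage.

V_out ≈ 1.55 V

The load sits in parallel with Rb: Rb‖R_L = (820 × 848) / (820 + 848) = 416.9 Ω.
V_out = 25.4 × 416.9 / (6420 + 416.9) = 25.4 × 416.9/6837 = 1.55 V.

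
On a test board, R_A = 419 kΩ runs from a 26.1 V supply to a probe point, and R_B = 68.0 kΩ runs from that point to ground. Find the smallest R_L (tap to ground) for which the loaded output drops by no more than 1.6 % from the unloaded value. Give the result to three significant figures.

R_L(min) ≈ 3.60 MΩ

Output resistance R_th = R_A‖R_B = (419 × 68.0)/487.0 = 58.51 kΩ.
The fractional drop is R_th/(R_th + R_L); requiring this ≤ 0.0160 gives R_L ≥ R_th(1/0.0160 − 1) = 58.51 × 61.50 = 3.60 MΩ.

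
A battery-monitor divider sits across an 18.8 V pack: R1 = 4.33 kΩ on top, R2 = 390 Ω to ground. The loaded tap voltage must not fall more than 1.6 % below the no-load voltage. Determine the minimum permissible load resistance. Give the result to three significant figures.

R_L(min) ≈ 22.0 kΩ

Output resistance R_th = R1‖R2 = (4330 × 390)/4720 = 357.8 Ω.
The fractional drop is R_th/(R_th + R_L); requiring this ≤ 0.0160 gives R_L ≥ R_th(1/0.0160 − 1) = 357.8 × 61.50 = 22.0 kΩ.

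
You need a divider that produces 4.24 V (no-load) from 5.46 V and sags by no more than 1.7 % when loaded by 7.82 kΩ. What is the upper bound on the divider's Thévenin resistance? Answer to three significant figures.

R_th ≤ 135 Ω

Loading drop = R_th/(R_th + R_L) ≤ 0.0170, so R_th ≤ R_L · ε/(1−ε) = 7.82 kΩ × 0.0170/0.9830 = 135 Ω.
(Any R1, R2 with R2/(R1+R2) = 0.777 and R1‖R2 ≤ 135 Ω will meet the spec.)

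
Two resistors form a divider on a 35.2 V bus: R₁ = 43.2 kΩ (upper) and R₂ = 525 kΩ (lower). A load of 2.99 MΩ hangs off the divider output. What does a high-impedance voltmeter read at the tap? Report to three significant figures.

V_out ≈ 32.1 V

The load sits in parallel with R₂: R₂‖R_L = (525 × 2990) / (525 + 2990) = 446.6 kΩ.
V_out = 35.2 × 446.6 / (43.2 + 446.6) = 35.2 × 446.6/489.8 = 32.1 V.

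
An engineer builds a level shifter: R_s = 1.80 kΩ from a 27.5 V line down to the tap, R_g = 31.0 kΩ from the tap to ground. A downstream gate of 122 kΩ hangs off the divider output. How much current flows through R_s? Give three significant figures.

R_g‖R_L = 24.72 kΩ, so the source sees R_s + R_g‖R_L = 26.52 kΩ.
I = 27.5 V / 26.52 kΩ = 1.04 mA.

I ≈ 1.04 mA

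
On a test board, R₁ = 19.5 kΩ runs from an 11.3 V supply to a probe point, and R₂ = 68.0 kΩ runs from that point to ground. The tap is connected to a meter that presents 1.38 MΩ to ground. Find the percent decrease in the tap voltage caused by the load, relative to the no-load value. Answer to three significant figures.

The divider's output (Thévenin) resistance is R₁‖R₂ = 15.15 kΩ.
Fractional drop under load = R_th/(R_th + R_L) = 15.15 / (15.15 + 1380) = 0.01086.
So the output falls by 1.09 %.

1.09 %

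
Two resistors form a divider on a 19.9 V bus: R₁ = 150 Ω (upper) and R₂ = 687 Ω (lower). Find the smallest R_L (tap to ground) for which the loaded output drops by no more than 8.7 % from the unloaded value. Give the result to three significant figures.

Output resistance R_th = R₁‖R₂ = (150 × 687)/837.0 = 123.1 Ω.
The fractional drop is R_th/(R_th + R_L); requiring this ≤ 0.0870 gives R_L ≥ R_th(1/0.0870 − 1) = 123.1 × 10.49 = 1.29 kΩ.

R_L(min) ≈ 1.29 kΩ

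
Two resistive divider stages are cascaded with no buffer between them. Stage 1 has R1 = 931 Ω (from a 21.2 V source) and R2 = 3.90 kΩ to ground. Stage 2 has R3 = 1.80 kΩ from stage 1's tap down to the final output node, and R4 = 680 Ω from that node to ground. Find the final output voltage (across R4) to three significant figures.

Stage 2 presents R3+R4 = 2480 Ω as a load on stage 1's tap.
Stage 1's lower leg becomes R2‖(R3+R4) = 1516 Ω, so V_mid = 21.2 × 1516/2447 = 13.13 V.
Stage 2 is itself unloaded: V_out = V_mid × R4/(R3+R4) = 13.13 × 680/2480 = 3.60 V.

V_out ≈ 3.60 V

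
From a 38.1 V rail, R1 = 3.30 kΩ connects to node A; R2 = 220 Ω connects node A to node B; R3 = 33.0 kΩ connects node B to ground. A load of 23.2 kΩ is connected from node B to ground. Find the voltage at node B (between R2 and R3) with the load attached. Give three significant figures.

At node B, R3 is in parallel with the load: R3‖R_L = 13620 Ω.
Below node A the resistance is R2 + (R3‖R_L) = 13840 Ω, so V_A = 38.1 × 13840/17140 = 30.77 V.
Then V_B = V_A × (R3‖R_L)/(R2 + R3‖R_L) = 30.77 × 13620/13840 = 30.3 V.

V ≈ 30.3 V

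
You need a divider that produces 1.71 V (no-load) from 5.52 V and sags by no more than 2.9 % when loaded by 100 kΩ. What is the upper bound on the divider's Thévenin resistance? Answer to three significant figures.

R_th ≤ 2.99 kΩ

Loading drop = R_th/(R_th + R_L) ≤ 0.0290, so R_th ≤ R_L · ε/(1−ε) = 100 kΩ × 0.0290/0.9710 = 2.99 kΩ.
(Any R1, R2 with R2/(R1+R2) = 0.310 and R1‖R2 ≤ 2.99 kΩ will meet the spec.)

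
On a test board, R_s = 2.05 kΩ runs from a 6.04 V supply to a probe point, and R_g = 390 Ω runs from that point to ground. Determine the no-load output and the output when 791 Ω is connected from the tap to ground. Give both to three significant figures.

Open-circuit: V = 6.04 × 390/(2050 + 390) = 0.965 V.
With the load, R_g becomes R_g‖R_L = 261.2 Ω, so V = 6.04 × 261.2/2311 = 0.683 V.

Unloaded: 0.965 V; loaded: 0.683 V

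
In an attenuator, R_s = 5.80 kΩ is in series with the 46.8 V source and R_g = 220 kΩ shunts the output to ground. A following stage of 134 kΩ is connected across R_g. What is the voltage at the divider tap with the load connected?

The load sits in parallel with R_g: R_g‖R_L = (220 × 134) / (220 + 134) = 83.28 kΩ.
V_out = 46.8 × 83.28 / (5.80 + 83.28) = 46.8 × 83.28/89.08 = 43.8 V.

V_out ≈ 43.8 V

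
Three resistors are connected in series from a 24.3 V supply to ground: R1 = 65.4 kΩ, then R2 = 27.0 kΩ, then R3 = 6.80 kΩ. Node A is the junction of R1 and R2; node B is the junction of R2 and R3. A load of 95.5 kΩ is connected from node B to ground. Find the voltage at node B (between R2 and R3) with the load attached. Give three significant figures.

At node B, R3 is in parallel with the load: R3‖R_L = 6.348 kΩ.
Below node A the resistance is R2 + (R3‖R_L) = 33.35 kΩ, so V_A = 24.3 × 33.35/98.75 = 8.206 V.
Then V_B = V_A × (R3‖R_L)/(R2 + R3‖R_L) = 8.206 × 6.348/33.35 = 1.56 V.

V ≈ 1.56 V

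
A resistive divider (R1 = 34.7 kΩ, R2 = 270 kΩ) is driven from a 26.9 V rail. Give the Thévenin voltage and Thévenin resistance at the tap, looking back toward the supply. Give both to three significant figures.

V_th is the open-circuit tap voltage: 26.9 × 270/(34.7 + 270) = 23.8 V.
With the supply zeroed, R1 and R2 appear in parallel from the tap: R_th = R1‖R2 = (34.7 × 270)/304.7 = 30.7 kΩ.

V_th = 23.8 V, R_th = 30.7 kΩ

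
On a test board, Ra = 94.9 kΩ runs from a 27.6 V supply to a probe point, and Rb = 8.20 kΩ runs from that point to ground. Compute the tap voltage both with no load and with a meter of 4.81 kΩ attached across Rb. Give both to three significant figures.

Open-circuit: V = 27.6 × 8.20/(94.9 + 8.20) = 2.20 V.
With the load, Rb becomes Rb‖R_L = 3.032 kΩ, so V = 27.6 × 3.032/97.93 = 0.854 V.

Unloaded: 2.20 V; loaded: 0.854 V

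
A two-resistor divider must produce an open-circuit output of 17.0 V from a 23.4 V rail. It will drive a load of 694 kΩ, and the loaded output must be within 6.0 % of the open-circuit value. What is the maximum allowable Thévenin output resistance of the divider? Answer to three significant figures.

R_th ≤ 44.3 kΩ

Loading drop = R_th/(R_th + R_L) ≤ 0.0600, so R_th ≤ R_L · ε/(1−ε) = 694 kΩ × 0.0600/0.9400 = 44.3 kΩ.
(Any R1, R2 with R2/(R1+R2) = 0.726 and R1‖R2 ≤ 44.3 kΩ will meet the spec.)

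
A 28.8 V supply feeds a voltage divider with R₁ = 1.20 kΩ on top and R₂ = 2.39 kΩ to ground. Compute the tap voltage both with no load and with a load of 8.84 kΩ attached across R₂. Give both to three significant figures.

Open-circuit: V = 28.8 × 2.39/(1.20 + 2.39) = 19.2 V.
With the load, R₂ becomes R₂‖R_L = 1.881 kΩ, so V = 28.8 × 1.881/3.081 = 17.6 V.

Unloaded: 19.2 V; loaded: 17.6 V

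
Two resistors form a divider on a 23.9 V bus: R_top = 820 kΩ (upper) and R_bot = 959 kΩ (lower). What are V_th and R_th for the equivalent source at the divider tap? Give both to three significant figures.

V_th is the open-circuit tap voltage: 23.9 × 959/(820 + 959) = 12.9 V.
With the supply zeroed, R_top and R_bot appear in parallel from the tap: R_th = R_top‖R_bot = (820 × 959)/1779 = 442 kΩ.

V_th = 12.9 V, R_th = 442 kΩ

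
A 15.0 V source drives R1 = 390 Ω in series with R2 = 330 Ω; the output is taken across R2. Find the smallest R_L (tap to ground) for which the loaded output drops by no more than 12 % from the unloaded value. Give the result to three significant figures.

R_L(min) ≈ 1.31 kΩ

Output resistance R_th = R1‖R2 = (390 × 330)/720.0 = 178.8 Ω.
The fractional drop is R_th/(R_th + R_L); requiring this ≤ 0.120 gives R_L ≥ R_th(1/0.120 − 1) = 178.8 × 7.333 = 1.31 kΩ.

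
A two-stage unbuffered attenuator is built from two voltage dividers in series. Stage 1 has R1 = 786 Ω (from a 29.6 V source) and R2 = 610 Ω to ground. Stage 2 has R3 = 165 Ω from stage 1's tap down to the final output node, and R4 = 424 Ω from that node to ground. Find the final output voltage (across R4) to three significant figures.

V_out ≈ 5.88 V

Stage 2 presents R3+R4 = 589.0 Ω as a load on stage 1's tap.
Stage 1's lower leg becomes R2‖(R3+R4) = 299.7 Ω, so V_mid = 29.6 × 299.7/1086 = 8.170 V.
Stage 2 is itself unloaded: V_out = V_mid × R4/(R3+R4) = 8.170 × 424/589.0 = 5.88 V.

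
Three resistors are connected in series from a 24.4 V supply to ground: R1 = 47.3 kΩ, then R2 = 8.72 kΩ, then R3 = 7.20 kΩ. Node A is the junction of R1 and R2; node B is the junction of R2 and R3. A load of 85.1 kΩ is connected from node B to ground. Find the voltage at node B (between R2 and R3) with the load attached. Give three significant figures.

At node B, R3 is in parallel with the load: R3‖R_L = 6.638 kΩ.
Below node A the resistance is R2 + (R3‖R_L) = 15.36 kΩ, so V_A = 24.4 × 15.36/62.66 = 5.981 V.
Then V_B = V_A × (R3‖R_L)/(R2 + R3‖R_L) = 5.981 × 6.638/15.36 = 2.59 V.

V ≈ 2.59 V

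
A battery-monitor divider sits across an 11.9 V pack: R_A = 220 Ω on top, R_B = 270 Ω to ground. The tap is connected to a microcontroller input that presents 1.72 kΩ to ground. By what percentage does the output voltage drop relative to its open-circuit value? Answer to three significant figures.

The divider's output (Thévenin) resistance is R_A‖R_B = 121.2 Ω.
Fractional drop under load = R_th/(R_th + R_L) = 121.2 / (121.2 + 1720) = 0.06584.
So the output falls by 6.58 %.

6.58 %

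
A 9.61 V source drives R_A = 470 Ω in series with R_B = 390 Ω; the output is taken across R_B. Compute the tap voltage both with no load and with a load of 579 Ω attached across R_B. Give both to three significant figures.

Open-circuit: V = 9.61 × 390/(470 + 390) = 4.36 V.
With the load, R_B becomes R_B‖R_L = 233.0 Ω, so V = 9.61 × 233.0/703.0 = 3.19 V.

Unloaded: 4.36 V; loaded: 3.19 V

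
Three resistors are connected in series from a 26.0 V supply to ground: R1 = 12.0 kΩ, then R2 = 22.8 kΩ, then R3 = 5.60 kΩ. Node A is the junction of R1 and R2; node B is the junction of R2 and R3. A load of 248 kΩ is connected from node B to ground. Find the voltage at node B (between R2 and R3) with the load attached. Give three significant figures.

V ≈ 3.54 V

At node B, R3 is in parallel with the load: R3‖R_L = 5.476 kΩ.
Below node A the resistance is R2 + (R3‖R_L) = 28.28 kΩ, so V_A = 26.0 × 28.28/40.28 = 18.25 V.
Then V_B = V_A × (R3‖R_L)/(R2 + R3‖R_L) = 18.25 × 5.476/28.28 = 3.54 V.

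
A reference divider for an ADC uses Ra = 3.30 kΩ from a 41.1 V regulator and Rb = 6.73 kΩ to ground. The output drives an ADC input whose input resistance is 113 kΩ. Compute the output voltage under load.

The load sits in parallel with Rb: Rb‖R_L = (6.73 × 113) / (6.73 + 113) = 6.352 kΩ.
V_out = 41.1 × 6.352 / (3.30 + 6.352) = 41.1 × 6.352/9.652 = 27.0 V.

V_out ≈ 27.0 V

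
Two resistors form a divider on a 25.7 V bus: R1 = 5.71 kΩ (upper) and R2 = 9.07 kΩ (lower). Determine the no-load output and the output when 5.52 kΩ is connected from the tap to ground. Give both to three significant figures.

Open-circuit: V = 25.7 × 9.07/(5.71 + 9.07) = 15.8 V.
With the load, R2 becomes R2‖R_L = 3.432 kΩ, so V = 25.7 × 3.432/9.142 = 9.65 V.

Unloaded: 15.8 V; loaded: 9.65 V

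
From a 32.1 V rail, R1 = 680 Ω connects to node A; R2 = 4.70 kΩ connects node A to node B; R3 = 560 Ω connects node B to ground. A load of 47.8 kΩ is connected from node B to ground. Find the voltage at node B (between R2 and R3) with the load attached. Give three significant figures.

V ≈ 2.99 V

At node B, R3 is in parallel with the load: R3‖R_L = 553.5 Ω.
Below node A the resistance is R2 + (R3‖R_L) = 5254 Ω, so V_A = 32.1 × 5254/5934 = 28.42 V.
Then V_B = V_A × (R3‖R_L)/(R2 + R3‖R_L) = 28.42 × 553.5/5254 = 2.99 V.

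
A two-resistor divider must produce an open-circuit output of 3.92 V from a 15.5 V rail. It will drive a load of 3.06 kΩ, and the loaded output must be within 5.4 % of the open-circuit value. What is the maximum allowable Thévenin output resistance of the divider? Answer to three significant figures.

Loading drop = R_th/(R_th + R_L) ≤ 0.0540, so R_th ≤ R_L · ε/(1−ε) = 3.06 kΩ × 0.0540/0.9460 = 175 Ω.

R_th ≤ 175 Ω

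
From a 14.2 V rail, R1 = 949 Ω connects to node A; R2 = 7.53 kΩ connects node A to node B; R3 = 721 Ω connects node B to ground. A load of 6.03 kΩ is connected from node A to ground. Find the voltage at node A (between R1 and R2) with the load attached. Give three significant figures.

Below node A the series string R2+R3 = 8251 Ω sits in parallel with the 6030 Ω load: 3484 Ω.
V_A = 14.2 × 3484/(949 + 3484) = 11.2 V.

V ≈ 11.2 V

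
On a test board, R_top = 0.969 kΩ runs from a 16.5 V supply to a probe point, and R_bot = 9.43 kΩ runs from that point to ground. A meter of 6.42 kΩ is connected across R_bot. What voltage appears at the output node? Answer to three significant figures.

The load sits in parallel with R_bot: R_bot‖R_L = (9430 × 6420) / (9430 + 6420) = 3820 Ω.
V_out = 16.5 × 3820 / (969 + 3820) = 16.5 × 3820/4789 = 13.2 V.

V_out ≈ 13.2 V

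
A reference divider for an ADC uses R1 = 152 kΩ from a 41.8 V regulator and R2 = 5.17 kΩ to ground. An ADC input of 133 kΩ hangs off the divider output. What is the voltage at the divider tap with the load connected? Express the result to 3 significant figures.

V_out ≈ 1.33 V

The load sits in parallel with R2: R2‖R_L = (5.17 × 133) / (5.17 + 133) = 4.977 kΩ.
V_out = 41.8 × 4.977 / (152 + 4.977) = 41.8 × 4.977/157.0 = 1.33 V.
(Unloaded it would have been 1.37 V.)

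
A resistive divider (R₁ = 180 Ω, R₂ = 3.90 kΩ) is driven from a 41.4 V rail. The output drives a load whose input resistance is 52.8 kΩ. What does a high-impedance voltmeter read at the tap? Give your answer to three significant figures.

V_out ≈ 39.4 V

The load sits in parallel with R₂: R₂‖R_L = (3900 × 52800) / (3900 + 52800) = 3632 Ω.
V_out = 41.4 × 3632 / (180 + 3632) = 41.4 × 3632/3812 = 39.4 V.
(Unloaded it would have been 39.6 V.)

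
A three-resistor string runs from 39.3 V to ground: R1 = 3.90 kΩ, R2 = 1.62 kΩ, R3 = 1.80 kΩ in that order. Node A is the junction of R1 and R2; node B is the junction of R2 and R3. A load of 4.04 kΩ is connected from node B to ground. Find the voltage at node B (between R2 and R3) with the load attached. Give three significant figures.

V ≈ 7.23 V

At node B, R3 is in parallel with the load: R3‖R_L = 1.245 kΩ.
Below node A the resistance is R2 + (R3‖R_L) = 2.865 kΩ, so V_A = 39.3 × 2.865/6.765 = 16.64 V.
Then V_B = V_A × (R3‖R_L)/(R2 + R3‖R_L) = 16.64 × 1.245/2.865 = 7.23 V.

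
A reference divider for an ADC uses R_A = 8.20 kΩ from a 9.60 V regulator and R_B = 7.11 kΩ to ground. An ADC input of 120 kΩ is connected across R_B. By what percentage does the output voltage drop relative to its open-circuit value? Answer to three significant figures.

The divider's output (Thévenin) resistance is R_A‖R_B = 3.808 kΩ.
Fractional drop under load = R_th/(R_th + R_L) = 3.808 / (3.808 + 120) = 0.03076.
So the output falls by 3.08 %.

3.08 %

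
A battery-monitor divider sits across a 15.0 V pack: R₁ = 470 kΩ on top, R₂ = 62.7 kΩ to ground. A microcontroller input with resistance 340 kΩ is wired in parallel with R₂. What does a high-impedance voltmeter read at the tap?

The load sits in parallel with R₂: R₂‖R_L = (62.7 × 340) / (62.7 + 340) = 52.94 kΩ.
V_out = 15.0 × 52.94 / (470 + 52.94) = 15.0 × 52.94/522.9 = 1.52 V.

V_out ≈ 1.52 V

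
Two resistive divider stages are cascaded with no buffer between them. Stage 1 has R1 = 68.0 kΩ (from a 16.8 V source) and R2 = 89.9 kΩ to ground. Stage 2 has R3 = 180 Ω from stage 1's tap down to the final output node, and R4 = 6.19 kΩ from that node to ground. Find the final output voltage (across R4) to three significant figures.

Stage 2 presents R3+R4 = 6370 Ω as a load on stage 1's tap.
Stage 1's lower leg becomes R2‖(R3+R4) = 5949 Ω, so V_mid = 16.8 × 5949/73950 = 1.351 V.
Stage 2 is itself unloaded: V_out = V_mid × R4/(R3+R4) = 1.351 × 6190/6370 = 1.31 V.

V_out ≈ 1.31 V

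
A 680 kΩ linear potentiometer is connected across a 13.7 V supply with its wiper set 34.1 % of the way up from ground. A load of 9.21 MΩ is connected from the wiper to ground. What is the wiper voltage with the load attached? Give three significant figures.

The wiper splits the pot into (1−α)R = 448.1 kΩ above and αR = 231.9 kΩ below.
Lower section ‖ load = 226.2 kΩ.
V_wiper = 13.7 × 226.2/(448.1 + 226.2) = 4.60 V.

V ≈ 4.60 V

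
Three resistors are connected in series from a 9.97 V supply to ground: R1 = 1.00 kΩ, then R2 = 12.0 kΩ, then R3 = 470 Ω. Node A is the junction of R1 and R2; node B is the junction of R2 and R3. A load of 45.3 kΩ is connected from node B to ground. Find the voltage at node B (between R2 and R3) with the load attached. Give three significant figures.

At node B, R3 is in parallel with the load: R3‖R_L = 465.2 Ω.
Below node A the resistance is R2 + (R3‖R_L) = 12470 Ω, so V_A = 9.97 × 12470/13470 = 9.230 V.
Then V_B = V_A × (R3‖R_L)/(R2 + R3‖R_L) = 9.230 × 465.2/12470 = 0.344 V.

V ≈ 0.344 V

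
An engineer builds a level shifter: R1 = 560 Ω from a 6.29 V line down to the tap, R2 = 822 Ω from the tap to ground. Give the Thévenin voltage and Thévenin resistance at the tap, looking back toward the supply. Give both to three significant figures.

V_th is the open-circuit tap voltage: 6.29 × 822/(560 + 822) = 3.74 V.
With the supply zeroed, R1 and R2 appear in parallel from the tap: R_th = R1‖R2 = (560 × 822)/1382 = 333 Ω.

V_th = 3.74 V, R_th = 333 Ω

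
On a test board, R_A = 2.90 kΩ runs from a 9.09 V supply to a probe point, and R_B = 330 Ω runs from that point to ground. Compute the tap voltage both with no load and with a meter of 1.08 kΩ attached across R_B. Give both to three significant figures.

Open-circuit: V = 9.09 × 330/(2900 + 330) = 0.929 V.
With the load, R_B becomes R_B‖R_L = 252.8 Ω, so V = 9.09 × 252.8/3153 = 0.729 V.

Unloaded: 0.929 V; loaded: 0.729 V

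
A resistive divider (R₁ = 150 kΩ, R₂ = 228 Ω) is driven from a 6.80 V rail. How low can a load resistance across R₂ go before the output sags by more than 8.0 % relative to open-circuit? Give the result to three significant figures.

R_L(min) ≈ 2.62 kΩ

Output resistance R_th = R₁‖R₂ = (150000 × 228)/150200 = 227.7 Ω.
The fractional drop is R_th/(R_th + R_L); requiring this ≤ 0.0800 gives R_L ≥ R_th(1/0.0800 − 1) = 227.7 × 11.50 = 2.62 kΩ.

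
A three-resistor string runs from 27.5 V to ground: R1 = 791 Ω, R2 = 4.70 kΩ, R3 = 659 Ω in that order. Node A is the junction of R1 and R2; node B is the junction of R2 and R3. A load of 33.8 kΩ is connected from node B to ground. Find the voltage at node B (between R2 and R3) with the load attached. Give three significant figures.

At node B, R3 is in parallel with the load: R3‖R_L = 646.4 Ω.
Below node A the resistance is R2 + (R3‖R_L) = 5346 Ω, so V_A = 27.5 × 5346/6137 = 23.96 V.
Then V_B = V_A × (R3‖R_L)/(R2 + R3‖R_L) = 23.96 × 646.4/5346 = 2.90 V.

V ≈ 2.90 V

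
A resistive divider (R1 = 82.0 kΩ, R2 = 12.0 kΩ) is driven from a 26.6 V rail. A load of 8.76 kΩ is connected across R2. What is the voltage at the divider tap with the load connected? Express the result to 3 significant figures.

The load sits in parallel with R2: R2‖R_L = (12.0 × 8.76) / (12.0 + 8.76) = 5.064 kΩ.
V_out = 26.6 × 5.064 / (82.0 + 5.064) = 26.6 × 5.064/87.06 = 1.55 V.

V_out ≈ 1.55 V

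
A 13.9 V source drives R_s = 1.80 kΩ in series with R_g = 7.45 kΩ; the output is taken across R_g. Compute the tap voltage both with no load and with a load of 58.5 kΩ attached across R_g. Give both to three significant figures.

Unloaded: 11.2 V; loaded: 10.9 V

Open-circuit: V = 13.9 × 7.45/(1.80 + 7.45) = 11.2 V.
With the load, R_g becomes R_g‖R_L = 6.608 kΩ, so V = 13.9 × 6.608/8.408 = 10.9 V.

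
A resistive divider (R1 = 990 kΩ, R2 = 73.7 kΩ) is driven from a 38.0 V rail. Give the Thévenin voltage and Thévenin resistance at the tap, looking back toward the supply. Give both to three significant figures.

V_th is the open-circuit tap voltage: 38.0 × 73.7/(990 + 73.7) = 2.63 V.
With the supply zeroed, R1 and R2 appear in parallel from the tap: R_th = R1‖R2 = (990 × 73.7)/1064 = 68.6 kΩ.

V_th = 2.63 V, R_th = 68.6 kΩ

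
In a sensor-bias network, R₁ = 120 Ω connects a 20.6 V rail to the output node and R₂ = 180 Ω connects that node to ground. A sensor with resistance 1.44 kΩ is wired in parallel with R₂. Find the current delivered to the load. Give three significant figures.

I_L ≈ 8.17 mA

R₂‖R_L = 160.0 Ω; V_out = 20.6 × 160.0/280.0 = 11.77 V.
I_L = V_out / R_L = 11.77 / 1.44 kΩ = 8.17 mA.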